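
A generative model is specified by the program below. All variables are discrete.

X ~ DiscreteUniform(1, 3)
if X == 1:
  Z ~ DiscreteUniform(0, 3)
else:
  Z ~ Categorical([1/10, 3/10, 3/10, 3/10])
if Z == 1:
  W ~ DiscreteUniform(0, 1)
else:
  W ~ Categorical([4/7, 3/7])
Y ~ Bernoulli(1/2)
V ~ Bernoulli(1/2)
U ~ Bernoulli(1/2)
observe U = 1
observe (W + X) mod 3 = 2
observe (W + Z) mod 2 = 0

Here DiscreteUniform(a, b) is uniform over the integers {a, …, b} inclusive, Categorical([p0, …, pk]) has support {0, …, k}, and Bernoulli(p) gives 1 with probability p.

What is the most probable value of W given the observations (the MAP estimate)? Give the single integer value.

argmax_v P(W = v | obs) = 1

Enumerate traces; 16 have nonzero weight after conditioning:
  (X=1, Z=1, W=1, Y=0, V=0, U=1) weight 1/192
  (X=1, Z=1, W=1, Y=0, V=1, U=1) weight 1/192
  (X=1, Z=1, W=1, Y=1, V=0, U=1) weight 1/192
  (X=1, Z=1, W=1, Y=1, V=1, U=1) weight 1/192
  (X=1, Z=3, W=1, Y=0, V=0, U=1) weight 1/224
  (X=1, Z=3, W=1, Y=0, V=1, U=1) weight 1/224
  (X=1, Z=3, W=1, Y=1, V=0, U=1) weight 1/224
  (X=1, Z=3, W=1, Y=1, V=1, U=1) weight 1/224
  (X=2, Z=0, W=0, Y=0, V=0, U=1) weight 1/420
  … 7 more
Group by W:
  weight(W=0) = 4/105
  weight(W=1) = 13/336
Total weight = 4/105 + 13/336 = 43/560
P(W=0 | obs) = 4/105 / 43/560 = 64/129
P(W=1 | obs) = 13/336 / 43/560 = 65/129
argmax = 1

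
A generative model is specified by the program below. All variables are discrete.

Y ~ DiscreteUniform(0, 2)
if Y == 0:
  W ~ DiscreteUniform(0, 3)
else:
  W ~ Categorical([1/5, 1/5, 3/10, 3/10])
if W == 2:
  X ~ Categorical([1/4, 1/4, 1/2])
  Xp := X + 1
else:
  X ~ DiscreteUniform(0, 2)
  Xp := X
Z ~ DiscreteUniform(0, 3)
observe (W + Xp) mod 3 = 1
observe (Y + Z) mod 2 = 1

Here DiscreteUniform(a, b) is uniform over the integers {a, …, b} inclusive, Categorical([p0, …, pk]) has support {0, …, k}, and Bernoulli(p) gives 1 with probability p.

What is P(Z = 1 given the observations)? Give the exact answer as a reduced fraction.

P(Z = 1 | obs) = 149/446

Enumerate traces; 24 have nonzero weight after conditioning:
  (Y=0, W=0, X=1, Z=1) weight 1/144
  (Y=0, W=0, X=1, Z=3) weight 1/144
  (Y=0, W=1, X=0, Z=1) weight 1/144
  (Y=0, W=1, X=0, Z=3) weight 1/144
  (Y=0, W=2, X=1, Z=1) weight 1/192
  (Y=0, W=2, X=1, Z=3) weight 1/192
  (Y=0, W=3, X=1, Z=1) weight 1/144
  (Y=0, W=3, X=1, Z=3) weight 1/144
  (Y=1, W=0, X=1, Z=0) weight 1/180
  (Y=1, W=0, X=1, Z=2) weight 1/180
  … 14 more
Group by Z:
  weight(Z=0) = 37/1440
  weight(Z=1) = 149/2880
  weight(Z=2) = 37/1440
  weight(Z=3) = 149/2880
Total weight = 37/1440 + 149/2880 + 37/1440 + 149/2880 = 223/1440
P(Z=0 | obs) = 37/1440 / 223/1440 = 37/223
P(Z=1 | obs) = 149/2880 / 223/1440 = 149/446
P(Z=2 | obs) = 37/1440 / 223/1440 = 37/223
P(Z=3 | obs) = 149/2880 / 223/1440 = 149/446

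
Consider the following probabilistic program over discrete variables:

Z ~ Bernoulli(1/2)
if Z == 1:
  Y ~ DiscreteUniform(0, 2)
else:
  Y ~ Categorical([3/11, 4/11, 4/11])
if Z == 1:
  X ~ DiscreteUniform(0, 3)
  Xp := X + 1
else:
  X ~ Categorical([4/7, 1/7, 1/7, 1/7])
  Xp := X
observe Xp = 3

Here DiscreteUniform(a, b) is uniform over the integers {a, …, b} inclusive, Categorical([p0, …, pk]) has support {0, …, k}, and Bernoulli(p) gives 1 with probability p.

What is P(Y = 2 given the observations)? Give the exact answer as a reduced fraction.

P(Y = 2 | obs) = 125/363

Enumerate traces; 6 have nonzero weight after conditioning:
  (Z=0, Y=0, X=3) weight 3/154
  (Z=0, Y=1, X=3) weight 2/77
  (Z=0, Y=2, X=3) weight 2/77
  (Z=1, Y=0, X=2) weight 1/24
  (Z=1, Y=1, X=2) weight 1/24
  (Z=1, Y=2, X=2) weight 1/24
Group by Y:
  weight(Y=0) = 113/1848
  weight(Y=1) = 125/1848
  weight(Y=2) = 125/1848
Total weight = 113/1848 + 125/1848 + 125/1848 = 11/56
P(Y=0 | obs) = 113/1848 / 11/56 = 113/363
P(Y=1 | obs) = 125/1848 / 11/56 = 125/363
P(Y=2 | obs) = 125/1848 / 11/56 = 125/363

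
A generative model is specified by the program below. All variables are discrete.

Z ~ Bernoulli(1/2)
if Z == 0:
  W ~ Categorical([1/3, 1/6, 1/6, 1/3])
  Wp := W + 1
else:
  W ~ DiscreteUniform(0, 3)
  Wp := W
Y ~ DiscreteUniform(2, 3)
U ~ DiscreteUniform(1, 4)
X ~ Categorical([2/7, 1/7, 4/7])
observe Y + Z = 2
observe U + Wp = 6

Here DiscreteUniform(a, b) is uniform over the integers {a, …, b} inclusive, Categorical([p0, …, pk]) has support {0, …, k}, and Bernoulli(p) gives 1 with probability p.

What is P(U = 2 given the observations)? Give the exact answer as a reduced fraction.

P(U = 2 | obs) = 1/2

Enumerate traces; 9 have nonzero weight after conditioning:
  (Z=0, W=1, Y=2, U=4, X=0) weight 1/336
  (Z=0, W=1, Y=2, U=4, X=1) weight 1/672
  (Z=0, W=1, Y=2, U=4, X=2) weight 1/168
  (Z=0, W=2, Y=2, U=3, X=0) weight 1/336
  (Z=0, W=2, Y=2, U=3, X=1) weight 1/672
  (Z=0, W=2, Y=2, U=3, X=2) weight 1/168
  (Z=0, W=3, Y=2, U=2, X=0) weight 1/168
  (Z=0, W=3, Y=2, U=2, X=1) weight 1/336
  … 1 more
Group by U:
  weight(U=2) = 1/48
  weight(U=3) = 1/96
  weight(U=4) = 1/96
Total weight = 1/48 + 1/96 + 1/96 = 1/24
P(U=2 | obs) = 1/48 / 1/24 = 1/2
P(U=3 | obs) = 1/96 / 1/24 = 1/4
P(U=4 | obs) = 1/96 / 1/24 = 1/4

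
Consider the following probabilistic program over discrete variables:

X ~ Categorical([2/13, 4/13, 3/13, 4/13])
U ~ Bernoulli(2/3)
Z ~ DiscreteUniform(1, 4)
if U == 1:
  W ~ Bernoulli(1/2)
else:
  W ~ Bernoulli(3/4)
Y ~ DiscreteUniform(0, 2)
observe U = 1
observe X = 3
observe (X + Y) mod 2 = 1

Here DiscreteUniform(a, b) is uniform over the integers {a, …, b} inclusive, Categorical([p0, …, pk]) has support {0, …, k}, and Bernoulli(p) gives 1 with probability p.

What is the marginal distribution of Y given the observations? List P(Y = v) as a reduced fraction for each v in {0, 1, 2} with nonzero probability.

Enumerate traces; 16 have nonzero weight after conditioning:
  (X=3, U=1, Z=1, W=0, Y=0) weight 1/117
  (X=3, U=1, Z=1, W=0, Y=2) weight 1/117
  (X=3, U=1, Z=1, W=1, Y=0) weight 1/117
  (X=3, U=1, Z=1, W=1, Y=2) weight 1/117
  (X=3, U=1, Z=2, W=0, Y=0) weight 1/117
  (X=3, U=1, Z=2, W=0, Y=2) weight 1/117
  (X=3, U=1, Z=2, W=1, Y=0) weight 1/117
  (X=3, U=1, Z=2, W=1, Y=2) weight 1/117
  … 8 more
Group by Y:
  weight(Y=0) = 8/117
  weight(Y=2) = 8/117
Total weight = 8/117 + 8/117 = 16/117
P(Y=0 | obs) = 8/117 / 16/117 = 1/2
P(Y=2 | obs) = 8/117 / 16/117 = 1/2

P(Y=0) = 1/2, P(Y=2) = 1/2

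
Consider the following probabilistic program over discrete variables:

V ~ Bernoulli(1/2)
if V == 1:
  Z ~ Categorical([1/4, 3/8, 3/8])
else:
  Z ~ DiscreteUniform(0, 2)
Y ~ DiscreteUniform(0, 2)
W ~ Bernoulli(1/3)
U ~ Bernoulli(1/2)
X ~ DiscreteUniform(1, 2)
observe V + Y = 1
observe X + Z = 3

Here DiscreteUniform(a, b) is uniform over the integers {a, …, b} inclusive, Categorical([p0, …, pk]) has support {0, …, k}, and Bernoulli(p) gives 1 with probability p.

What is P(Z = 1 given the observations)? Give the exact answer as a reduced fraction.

P(Z = 1 | obs) = 1/2

Enumerate traces; 16 have nonzero weight after conditioning:
  (V=0, Z=1, Y=1, W=0, U=0, X=2) weight 1/108
  (V=0, Z=1, Y=1, W=0, U=1, X=2) weight 1/108
  (V=0, Z=1, Y=1, W=1, U=0, X=2) weight 1/216
  (V=0, Z=1, Y=1, W=1, U=1, X=2) weight 1/216
  (V=0, Z=2, Y=1, W=0, U=0, X=1) weight 1/108
  (V=0, Z=2, Y=1, W=0, U=1, X=1) weight 1/108
  (V=0, Z=2, Y=1, W=1, U=0, X=1) weight 1/216
  (V=0, Z=2, Y=1, W=1, U=1, X=1) weight 1/216
  … 8 more
Group by Z:
  weight(Z=1) = 17/288
  weight(Z=2) = 17/288
Total weight = 17/288 + 17/288 = 17/144
P(Z=1 | obs) = 17/288 / 17/144 = 1/2
P(Z=2 | obs) = 17/288 / 17/144 = 1/2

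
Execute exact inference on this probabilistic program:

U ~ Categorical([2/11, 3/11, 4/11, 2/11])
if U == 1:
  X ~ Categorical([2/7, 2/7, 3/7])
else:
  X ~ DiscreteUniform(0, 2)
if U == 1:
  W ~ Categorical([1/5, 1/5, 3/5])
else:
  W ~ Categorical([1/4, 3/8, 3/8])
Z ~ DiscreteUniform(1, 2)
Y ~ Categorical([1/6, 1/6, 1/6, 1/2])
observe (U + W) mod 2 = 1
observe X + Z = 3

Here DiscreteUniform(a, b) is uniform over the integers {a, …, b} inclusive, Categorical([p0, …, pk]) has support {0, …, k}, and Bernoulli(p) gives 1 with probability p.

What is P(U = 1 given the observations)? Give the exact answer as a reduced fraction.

P(U = 1 | obs) = 36/85

Enumerate traces; 48 have nonzero weight after conditioning:
  (U=0, X=1, W=1, Z=2, Y=0) weight 1/528
  (U=0, X=1, W=1, Z=2, Y=1) weight 1/528
  (U=0, X=1, W=1, Z=2, Y=2) weight 1/528
  (U=0, X=1, W=1, Z=2, Y=3) weight 1/176
  (U=0, X=2, W=1, Z=1, Y=0) weight 1/528
  (U=0, X=2, W=1, Z=1, Y=1) weight 1/528
  (U=0, X=2, W=1, Z=1, Y=2) weight 1/528
  (U=0, X=2, W=1, Z=1, Y=3) weight 1/176
  (U=1, X=1, W=0, Z=2, Y=0) weight 1/770
  (U=2, X=1, W=1, Z=2, Y=0) weight 1/264
  … 38 more
Group by U:
  weight(U=0) = 1/44
  weight(U=1) = 6/77
  weight(U=2) = 1/22
  weight(U=3) = 5/132
Total weight = 1/44 + 6/77 + 1/22 + 5/132 = 85/462
P(U=0 | obs) = 1/44 / 85/462 = 21/170
P(U=1 | obs) = 6/77 / 85/462 = 36/85
P(U=2 | obs) = 1/22 / 85/462 = 21/85
P(U=3 | obs) = 5/132 / 85/462 = 7/34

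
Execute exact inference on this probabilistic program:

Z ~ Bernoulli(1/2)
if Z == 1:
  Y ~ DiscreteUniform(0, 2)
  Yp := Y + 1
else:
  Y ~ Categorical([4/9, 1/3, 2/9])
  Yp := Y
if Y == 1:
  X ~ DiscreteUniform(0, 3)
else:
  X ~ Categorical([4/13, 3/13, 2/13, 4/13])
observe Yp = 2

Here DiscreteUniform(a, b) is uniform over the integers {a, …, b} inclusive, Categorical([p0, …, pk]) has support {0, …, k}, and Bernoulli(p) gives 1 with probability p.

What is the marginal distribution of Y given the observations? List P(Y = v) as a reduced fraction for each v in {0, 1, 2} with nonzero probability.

Enumerate traces; 8 have nonzero weight after conditioning:
  (Z=0, Y=2, X=0) weight 4/117
  (Z=0, Y=2, X=1) weight 1/39
  (Z=0, Y=2, X=2) weight 2/117
  (Z=0, Y=2, X=3) weight 4/117
  (Z=1, Y=1, X=0) weight 1/24
  (Z=1, Y=1, X=1) weight 1/24
  (Z=1, Y=1, X=2) weight 1/24
  (Z=1, Y=1, X=3) weight 1/24
Group by Y:
  weight(Y=1) = 1/6
  weight(Y=2) = 1/9
Total weight = 1/6 + 1/9 = 5/18
P(Y=1 | obs) = 1/6 / 5/18 = 3/5
P(Y=2 | obs) = 1/9 / 5/18 = 2/5

P(Y=1) = 3/5, P(Y=2) = 2/5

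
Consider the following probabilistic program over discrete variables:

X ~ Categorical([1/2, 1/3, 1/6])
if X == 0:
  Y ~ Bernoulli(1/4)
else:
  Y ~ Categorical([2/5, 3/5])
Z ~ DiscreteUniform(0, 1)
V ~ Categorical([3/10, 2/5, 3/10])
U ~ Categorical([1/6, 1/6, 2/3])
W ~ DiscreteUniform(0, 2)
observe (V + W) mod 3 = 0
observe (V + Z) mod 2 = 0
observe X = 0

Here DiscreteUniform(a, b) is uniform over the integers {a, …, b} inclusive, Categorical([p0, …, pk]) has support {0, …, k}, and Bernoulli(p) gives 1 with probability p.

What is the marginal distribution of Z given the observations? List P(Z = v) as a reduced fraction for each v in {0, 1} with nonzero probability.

P(Z=0) = 3/5, P(Z=1) = 2/5

Enumerate traces; 18 have nonzero weight after conditioning:
  (X=0, Y=0, Z=0, V=0, U=0, W=0) weight 1/320
  (X=0, Y=0, Z=0, V=0, U=1, W=0) weight 1/320
  (X=0, Y=0, Z=0, V=0, U=2, W=0) weight 1/80
  (X=0, Y=0, Z=0, V=2, U=0, W=1) weight 1/320
  (X=0, Y=0, Z=0, V=2, U=1, W=1) weight 1/320
  (X=0, Y=0, Z=0, V=2, U=2, W=1) weight 1/80
  (X=0, Y=0, Z=1, V=1, U=0, W=2) weight 1/240
  (X=0, Y=0, Z=1, V=1, U=1, W=2) weight 1/240
  … 10 more
Group by Z:
  weight(Z=0) = 1/20
  weight(Z=1) = 1/30
Total weight = 1/20 + 1/30 = 1/12
P(Z=0 | obs) = 1/20 / 1/12 = 3/5
P(Z=1 | obs) = 1/30 / 1/12 = 2/5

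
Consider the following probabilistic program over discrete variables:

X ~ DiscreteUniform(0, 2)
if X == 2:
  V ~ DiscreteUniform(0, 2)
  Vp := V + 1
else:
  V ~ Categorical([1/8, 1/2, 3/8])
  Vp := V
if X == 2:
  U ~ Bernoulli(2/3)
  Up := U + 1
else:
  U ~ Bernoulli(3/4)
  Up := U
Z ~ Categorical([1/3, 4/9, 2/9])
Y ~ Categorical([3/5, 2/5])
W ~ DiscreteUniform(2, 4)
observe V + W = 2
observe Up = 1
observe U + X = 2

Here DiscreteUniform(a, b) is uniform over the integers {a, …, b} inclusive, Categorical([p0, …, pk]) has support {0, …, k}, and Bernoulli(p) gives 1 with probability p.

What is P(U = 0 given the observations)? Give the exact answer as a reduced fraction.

Enumerate traces; 12 have nonzero weight after conditioning:
  (X=1, V=0, U=1, Z=0, Y=0, W=2) weight 1/480
  (X=1, V=0, U=1, Z=0, Y=1, W=2) weight 1/720
  (X=1, V=0, U=1, Z=1, Y=0, W=2) weight 1/360
  (X=1, V=0, U=1, Z=1, Y=1, W=2) weight 1/540
  (X=1, V=0, U=1, Z=2, Y=0, W=2) weight 1/720
  (X=1, V=0, U=1, Z=2, Y=1, W=2) weight 1/1080
  (X=2, V=0, U=0, Z=0, Y=0, W=2) weight 1/405
  (X=2, V=0, U=0, Z=0, Y=1, W=2) weight 2/1215
  … 4 more
Group by U:
  weight(U=0) = 1/81
  weight(U=1) = 1/96
Total weight = 1/81 + 1/96 = 59/2592
P(U=0 | obs) = 1/81 / 59/2592 = 32/59
P(U=1 | obs) = 1/96 / 59/2592 = 27/59

P(U = 0 | obs) = 32/59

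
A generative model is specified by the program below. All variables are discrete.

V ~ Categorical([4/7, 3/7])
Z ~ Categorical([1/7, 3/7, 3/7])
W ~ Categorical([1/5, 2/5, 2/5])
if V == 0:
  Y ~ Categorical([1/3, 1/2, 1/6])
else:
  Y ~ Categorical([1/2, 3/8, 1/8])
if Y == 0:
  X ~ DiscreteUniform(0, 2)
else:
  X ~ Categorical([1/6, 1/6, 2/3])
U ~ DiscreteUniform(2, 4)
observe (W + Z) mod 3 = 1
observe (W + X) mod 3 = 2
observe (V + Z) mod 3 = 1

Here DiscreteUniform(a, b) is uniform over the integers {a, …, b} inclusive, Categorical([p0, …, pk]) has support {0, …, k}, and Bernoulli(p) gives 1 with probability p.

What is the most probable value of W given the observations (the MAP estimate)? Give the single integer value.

Enumerate traces; 18 have nonzero weight after conditioning:
  (V=0, Z=1, W=0, Y=0, X=2, U=2) weight 4/2205
  (V=0, Z=1, W=0, Y=0, X=2, U=3) weight 4/2205
  (V=0, Z=1, W=0, Y=0, X=2, U=4) weight 4/2205
  (V=0, Z=1, W=0, Y=1, X=2, U=2) weight 4/735
  (V=0, Z=1, W=0, Y=1, X=2, U=3) weight 4/735
  (V=0, Z=1, W=0, Y=1, X=2, U=4) weight 4/735
  (V=0, Z=1, W=0, Y=2, X=2, U=2) weight 4/2205
  (V=0, Z=1, W=0, Y=2, X=2, U=3) weight 4/2205
  (V=1, Z=0, W=1, Y=0, X=1, U=2) weight 1/735
  … 9 more
Group by W:
  weight(W=0) = 4/147
  weight(W=1) = 3/490
Total weight = 4/147 + 3/490 = 1/30
P(W=0 | obs) = 4/147 / 1/30 = 40/49
P(W=1 | obs) = 3/490 / 1/30 = 9/49
argmax = 0

argmax_v P(W = v | obs) = 0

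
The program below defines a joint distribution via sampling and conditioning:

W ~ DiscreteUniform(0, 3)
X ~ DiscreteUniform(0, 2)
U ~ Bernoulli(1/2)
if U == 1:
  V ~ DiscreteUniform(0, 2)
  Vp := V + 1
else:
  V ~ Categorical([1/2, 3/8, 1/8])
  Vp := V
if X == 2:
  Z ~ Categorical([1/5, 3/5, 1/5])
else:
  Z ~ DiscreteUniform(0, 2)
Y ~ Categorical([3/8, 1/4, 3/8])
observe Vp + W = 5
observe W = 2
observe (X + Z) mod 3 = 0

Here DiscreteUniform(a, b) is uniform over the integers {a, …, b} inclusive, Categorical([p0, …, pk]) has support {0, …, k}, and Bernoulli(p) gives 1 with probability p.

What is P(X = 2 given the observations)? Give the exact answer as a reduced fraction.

Enumerate traces; 9 have nonzero weight after conditioning:
  (W=2, X=0, U=1, V=2, Z=0, Y=0) weight 1/576
  (W=2, X=0, U=1, V=2, Z=0, Y=1) weight 1/864
  (W=2, X=0, U=1, V=2, Z=0, Y=2) weight 1/576
  (W=2, X=1, U=1, V=2, Z=2, Y=0) weight 1/576
  (W=2, X=1, U=1, V=2, Z=2, Y=1) weight 1/864
  (W=2, X=1, U=1, V=2, Z=2, Y=2) weight 1/576
  (W=2, X=2, U=1, V=2, Z=1, Y=0) weight 1/320
  (W=2, X=2, U=1, V=2, Z=1, Y=1) weight 1/480
  … 1 more
Group by X:
  weight(X=0) = 1/216
  weight(X=1) = 1/216
  weight(X=2) = 1/120
Total weight = 1/216 + 1/216 + 1/120 = 19/1080
P(X=0 | obs) = 1/216 / 19/1080 = 5/19
P(X=1 | obs) = 1/216 / 19/1080 = 5/19
P(X=2 | obs) = 1/120 / 19/1080 = 9/19

P(X = 2 | obs) = 9/19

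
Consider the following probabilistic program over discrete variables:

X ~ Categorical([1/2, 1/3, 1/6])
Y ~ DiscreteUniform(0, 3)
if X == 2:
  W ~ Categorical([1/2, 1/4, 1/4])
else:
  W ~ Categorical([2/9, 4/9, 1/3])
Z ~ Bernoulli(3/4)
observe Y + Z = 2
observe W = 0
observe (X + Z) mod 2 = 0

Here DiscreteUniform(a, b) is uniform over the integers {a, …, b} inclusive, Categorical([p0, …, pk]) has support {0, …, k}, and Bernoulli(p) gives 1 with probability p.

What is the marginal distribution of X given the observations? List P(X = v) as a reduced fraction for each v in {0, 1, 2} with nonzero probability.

P(X=0) = 4/15, P(X=1) = 8/15, P(X=2) = 1/5

Enumerate traces; 3 have nonzero weight after conditioning:
  (X=0, Y=2, W=0, Z=0) weight 1/144
  (X=1, Y=1, W=0, Z=1) weight 1/72
  (X=2, Y=2, W=0, Z=0) weight 1/192
Group by X:
  weight(X=0) = 1/144
  weight(X=1) = 1/72
  weight(X=2) = 1/192
Total weight = 1/144 + 1/72 + 1/192 = 5/192
P(X=0 | obs) = 1/144 / 5/192 = 4/15
P(X=1 | obs) = 1/72 / 5/192 = 8/15
P(X=2 | obs) = 1/192 / 5/192 = 1/5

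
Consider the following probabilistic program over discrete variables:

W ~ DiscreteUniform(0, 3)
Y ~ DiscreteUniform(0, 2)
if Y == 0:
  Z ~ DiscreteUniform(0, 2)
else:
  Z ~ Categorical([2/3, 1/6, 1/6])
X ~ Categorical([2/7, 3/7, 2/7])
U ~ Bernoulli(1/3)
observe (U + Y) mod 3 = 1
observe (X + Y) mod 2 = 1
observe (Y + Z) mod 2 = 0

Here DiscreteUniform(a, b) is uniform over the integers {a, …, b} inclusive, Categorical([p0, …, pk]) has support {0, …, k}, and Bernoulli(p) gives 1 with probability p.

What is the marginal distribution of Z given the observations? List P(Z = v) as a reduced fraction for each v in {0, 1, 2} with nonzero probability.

P(Z=0) = 3/10, P(Z=1) = 2/5, P(Z=2) = 3/10

Enumerate traces; 16 have nonzero weight after conditioning:
  (W=0, Y=0, Z=0, X=1, U=1) weight 1/252
  (W=0, Y=0, Z=2, X=1, U=1) weight 1/252
  (W=0, Y=1, Z=1, X=0, U=0) weight 1/378
  (W=0, Y=1, Z=1, X=2, U=0) weight 1/378
  (W=1, Y=0, Z=0, X=1, U=1) weight 1/252
  (W=1, Y=0, Z=2, X=1, U=1) weight 1/252
  (W=1, Y=1, Z=1, X=0, U=0) weight 1/378
  (W=1, Y=1, Z=1, X=2, U=0) weight 1/378
  … 8 more
Group by Z:
  weight(Z=0) = 1/63
  weight(Z=1) = 4/189
  weight(Z=2) = 1/63
Total weight = 1/63 + 4/189 + 1/63 = 10/189
P(Z=0 | obs) = 1/63 / 10/189 = 3/10
P(Z=1 | obs) = 4/189 / 10/189 = 2/5
P(Z=2 | obs) = 1/63 / 10/189 = 3/10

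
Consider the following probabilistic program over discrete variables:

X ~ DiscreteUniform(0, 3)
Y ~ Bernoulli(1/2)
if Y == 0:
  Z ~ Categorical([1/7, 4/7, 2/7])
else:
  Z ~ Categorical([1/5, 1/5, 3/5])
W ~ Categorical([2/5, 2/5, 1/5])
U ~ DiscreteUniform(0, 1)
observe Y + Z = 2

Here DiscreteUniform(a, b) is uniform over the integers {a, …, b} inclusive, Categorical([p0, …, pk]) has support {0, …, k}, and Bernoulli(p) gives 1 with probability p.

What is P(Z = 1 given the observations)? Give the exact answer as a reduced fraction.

Enumerate traces; 48 have nonzero weight after conditioning:
  (X=0, Y=0, Z=2, W=0, U=0) weight 1/140
  (X=0, Y=0, Z=2, W=0, U=1) weight 1/140
  (X=0, Y=0, Z=2, W=1, U=0) weight 1/140
  (X=0, Y=0, Z=2, W=1, U=1) weight 1/140
  (X=0, Y=0, Z=2, W=2, U=0) weight 1/280
  (X=0, Y=0, Z=2, W=2, U=1) weight 1/280
  (X=0, Y=1, Z=1, W=0, U=0) weight 1/200
  (X=0, Y=1, Z=1, W=0, U=1) weight 1/200
  … 40 more
Group by Z:
  weight(Z=1) = 1/10
  weight(Z=2) = 1/7
Total weight = 1/10 + 1/7 = 17/70
P(Z=1 | obs) = 1/10 / 17/70 = 7/17
P(Z=2 | obs) = 1/7 / 17/70 = 10/17

P(Z = 1 | obs) = 7/17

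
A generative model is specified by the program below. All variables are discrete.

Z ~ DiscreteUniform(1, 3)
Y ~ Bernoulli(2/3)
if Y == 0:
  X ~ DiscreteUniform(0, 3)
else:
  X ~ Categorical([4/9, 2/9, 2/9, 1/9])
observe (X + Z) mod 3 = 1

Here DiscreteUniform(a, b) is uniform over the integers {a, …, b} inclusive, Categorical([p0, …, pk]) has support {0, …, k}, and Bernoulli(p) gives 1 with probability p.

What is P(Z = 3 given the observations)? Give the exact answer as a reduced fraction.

Enumerate traces; 8 have nonzero weight after conditioning:
  (Z=1, Y=0, X=0) weight 1/36
  (Z=1, Y=0, X=3) weight 1/36
  (Z=1, Y=1, X=0) weight 8/81
  (Z=1, Y=1, X=3) weight 2/81
  (Z=2, Y=0, X=2) weight 1/36
  (Z=2, Y=1, X=2) weight 4/81
  (Z=3, Y=0, X=1) weight 1/36
  (Z=3, Y=1, X=1) weight 4/81
Group by Z:
  weight(Z=1) = 29/162
  weight(Z=2) = 25/324
  weight(Z=3) = 25/324
Total weight = 29/162 + 25/324 + 25/324 = 1/3
P(Z=1 | obs) = 29/162 / 1/3 = 29/54
P(Z=2 | obs) = 25/324 / 1/3 = 25/108
P(Z=3 | obs) = 25/324 / 1/3 = 25/108

P(Z = 3 | obs) = 25/108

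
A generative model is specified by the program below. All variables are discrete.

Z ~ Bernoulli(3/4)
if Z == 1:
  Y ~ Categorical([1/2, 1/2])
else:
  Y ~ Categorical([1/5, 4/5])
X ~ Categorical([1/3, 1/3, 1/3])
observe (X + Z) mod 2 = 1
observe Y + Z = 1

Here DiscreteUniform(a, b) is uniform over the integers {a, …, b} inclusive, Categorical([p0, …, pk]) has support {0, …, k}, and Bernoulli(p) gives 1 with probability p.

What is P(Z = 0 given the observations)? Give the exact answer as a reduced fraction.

P(Z = 0 | obs) = 4/19

Enumerate traces; 3 have nonzero weight after conditioning:
  (Z=0, Y=1, X=1) weight 1/15
  (Z=1, Y=0, X=0) weight 1/8
  (Z=1, Y=0, X=2) weight 1/8
Group by Z:
  weight(Z=0) = 1/15
  weight(Z=1) = 1/4
Total weight = 1/15 + 1/4 = 19/60
P(Z=0 | obs) = 1/15 / 19/60 = 4/19
P(Z=1 | obs) = 1/4 / 19/60 = 15/19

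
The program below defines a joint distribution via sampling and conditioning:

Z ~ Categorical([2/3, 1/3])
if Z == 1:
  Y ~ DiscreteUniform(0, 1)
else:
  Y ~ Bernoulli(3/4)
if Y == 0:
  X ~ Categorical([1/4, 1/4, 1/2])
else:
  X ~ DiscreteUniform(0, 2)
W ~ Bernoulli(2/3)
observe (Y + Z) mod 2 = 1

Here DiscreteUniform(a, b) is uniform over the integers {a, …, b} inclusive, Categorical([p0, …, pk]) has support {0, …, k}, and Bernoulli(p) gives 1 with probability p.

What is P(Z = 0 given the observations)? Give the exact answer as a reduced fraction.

P(Z = 0 | obs) = 3/4

Enumerate traces; 12 have nonzero weight after conditioning:
  (Z=0, Y=1, X=0, W=0) weight 1/18
  (Z=0, Y=1, X=0, W=1) weight 1/9
  (Z=0, Y=1, X=1, W=0) weight 1/18
  (Z=0, Y=1, X=1, W=1) weight 1/9
  (Z=0, Y=1, X=2, W=0) weight 1/18
  (Z=0, Y=1, X=2, W=1) weight 1/9
  (Z=1, Y=0, X=0, W=0) weight 1/72
  (Z=1, Y=0, X=0, W=1) weight 1/36
  … 4 more
Group by Z:
  weight(Z=0) = 1/2
  weight(Z=1) = 1/6
Total weight = 1/2 + 1/6 = 2/3
P(Z=0 | obs) = 1/2 / 2/3 = 3/4
P(Z=1 | obs) = 1/6 / 2/3 = 1/4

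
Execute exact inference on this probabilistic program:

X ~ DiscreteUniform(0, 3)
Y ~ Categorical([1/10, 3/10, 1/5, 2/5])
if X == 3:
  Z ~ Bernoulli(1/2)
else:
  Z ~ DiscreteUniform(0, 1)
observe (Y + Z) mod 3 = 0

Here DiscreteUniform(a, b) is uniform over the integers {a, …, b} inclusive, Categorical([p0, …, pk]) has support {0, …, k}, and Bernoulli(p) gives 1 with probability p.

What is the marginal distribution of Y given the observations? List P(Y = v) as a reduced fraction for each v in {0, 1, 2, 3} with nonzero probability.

Enumerate traces; 12 have nonzero weight after conditioning:
  (X=0, Y=0, Z=0) weight 1/80
  (X=0, Y=2, Z=1) weight 1/40
  (X=0, Y=3, Z=0) weight 1/20
  (X=1, Y=0, Z=0) weight 1/80
  (X=1, Y=2, Z=1) weight 1/40
  (X=1, Y=3, Z=0) weight 1/20
  (X=2, Y=0, Z=0) weight 1/80
  (X=2, Y=2, Z=1) weight 1/40
  … 4 more
Group by Y:
  weight(Y=0) = 1/20
  weight(Y=2) = 1/10
  weight(Y=3) = 1/5
Total weight = 1/20 + 1/10 + 1/5 = 7/20
P(Y=0 | obs) = 1/20 / 7/20 = 1/7
P(Y=2 | obs) = 1/10 / 7/20 = 2/7
P(Y=3 | obs) = 1/5 / 7/20 = 4/7

P(Y=0) = 1/7, P(Y=2) = 2/7, P(Y=3) = 4/7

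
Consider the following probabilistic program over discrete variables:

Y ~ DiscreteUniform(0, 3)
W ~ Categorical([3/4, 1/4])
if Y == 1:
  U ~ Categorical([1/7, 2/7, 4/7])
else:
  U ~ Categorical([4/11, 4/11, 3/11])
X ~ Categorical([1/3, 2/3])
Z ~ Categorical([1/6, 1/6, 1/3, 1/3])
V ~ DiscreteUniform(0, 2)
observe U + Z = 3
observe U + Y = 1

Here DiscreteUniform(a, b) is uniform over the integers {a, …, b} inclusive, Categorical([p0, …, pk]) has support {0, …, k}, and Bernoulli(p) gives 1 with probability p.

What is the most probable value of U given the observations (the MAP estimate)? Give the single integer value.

Enumerate traces; 24 have nonzero weight after conditioning:
  (Y=0, W=0, U=1, X=0, Z=2, V=0) weight 1/396
  (Y=0, W=0, U=1, X=0, Z=2, V=1) weight 1/396
  (Y=0, W=0, U=1, X=0, Z=2, V=2) weight 1/396
  (Y=0, W=0, U=1, X=1, Z=2, V=0) weight 1/198
  (Y=0, W=0, U=1, X=1, Z=2, V=1) weight 1/198
  (Y=0, W=0, U=1, X=1, Z=2, V=2) weight 1/198
  (Y=0, W=1, U=1, X=0, Z=2, V=0) weight 1/1188
  (Y=0, W=1, U=1, X=0, Z=2, V=1) weight 1/1188
  (Y=1, W=0, U=0, X=0, Z=3, V=0) weight 1/1008
  … 15 more
Group by U:
  weight(U=0) = 1/84
  weight(U=1) = 1/33
Total weight = 1/84 + 1/33 = 13/308
P(U=0 | obs) = 1/84 / 13/308 = 11/39
P(U=1 | obs) = 1/33 / 13/308 = 28/39
argmax = 1

argmax_v P(U = v | obs) = 1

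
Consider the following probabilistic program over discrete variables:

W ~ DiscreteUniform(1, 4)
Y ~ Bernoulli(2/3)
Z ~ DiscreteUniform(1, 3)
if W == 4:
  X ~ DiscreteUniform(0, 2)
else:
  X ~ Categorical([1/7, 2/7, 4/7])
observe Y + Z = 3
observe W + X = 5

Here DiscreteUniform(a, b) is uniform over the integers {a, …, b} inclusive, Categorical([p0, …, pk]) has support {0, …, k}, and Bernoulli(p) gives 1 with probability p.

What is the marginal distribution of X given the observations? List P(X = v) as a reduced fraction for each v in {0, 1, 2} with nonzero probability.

Enumerate traces; 4 have nonzero weight after conditioning:
  (W=3, Y=0, Z=3, X=2) weight 1/63
  (W=3, Y=1, Z=2, X=2) weight 2/63
  (W=4, Y=0, Z=3, X=1) weight 1/108
  (W=4, Y=1, Z=2, X=1) weight 1/54
Group by X:
  weight(X=1) = 1/36
  weight(X=2) = 1/21
Total weight = 1/36 + 1/21 = 19/252
P(X=1 | obs) = 1/36 / 19/252 = 7/19
P(X=2 | obs) = 1/21 / 19/252 = 12/19

P(X=1) = 7/19, P(X=2) = 12/19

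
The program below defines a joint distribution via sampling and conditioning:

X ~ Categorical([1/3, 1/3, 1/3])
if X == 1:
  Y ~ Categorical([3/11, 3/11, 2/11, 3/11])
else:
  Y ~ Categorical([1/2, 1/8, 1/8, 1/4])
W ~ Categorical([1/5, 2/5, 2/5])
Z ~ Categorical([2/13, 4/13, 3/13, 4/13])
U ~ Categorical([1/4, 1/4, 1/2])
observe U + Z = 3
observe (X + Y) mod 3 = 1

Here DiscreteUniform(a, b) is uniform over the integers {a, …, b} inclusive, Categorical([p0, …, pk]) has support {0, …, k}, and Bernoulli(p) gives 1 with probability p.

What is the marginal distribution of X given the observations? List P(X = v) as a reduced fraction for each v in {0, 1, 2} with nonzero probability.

P(X=0) = 11/70, P(X=1) = 24/35, P(X=2) = 11/70

Enumerate traces; 36 have nonzero weight after conditioning:
  (X=0, Y=1, W=0, Z=1, U=2) weight 1/780
  (X=0, Y=1, W=0, Z=2, U=1) weight 1/2080
  (X=0, Y=1, W=0, Z=3, U=0) weight 1/1560
  (X=0, Y=1, W=1, Z=1, U=2) weight 1/390
  (X=0, Y=1, W=1, Z=2, U=1) weight 1/1040
  (X=0, Y=1, W=1, Z=3, U=0) weight 1/780
  (X=0, Y=1, W=2, Z=1, U=2) weight 1/390
  (X=0, Y=1, W=2, Z=2, U=1) weight 1/1040
  (X=1, Y=0, W=0, Z=1, U=2) weight 2/715
  (X=2, Y=2, W=0, Z=1, U=2) weight 1/780
  … 26 more
Group by X:
  weight(X=0) = 5/416
  weight(X=1) = 15/286
  weight(X=2) = 5/416
Total weight = 5/416 + 15/286 + 5/416 = 175/2288
P(X=0 | obs) = 5/416 / 175/2288 = 11/70
P(X=1 | obs) = 15/286 / 175/2288 = 24/35
P(X=2 | obs) = 5/416 / 175/2288 = 11/70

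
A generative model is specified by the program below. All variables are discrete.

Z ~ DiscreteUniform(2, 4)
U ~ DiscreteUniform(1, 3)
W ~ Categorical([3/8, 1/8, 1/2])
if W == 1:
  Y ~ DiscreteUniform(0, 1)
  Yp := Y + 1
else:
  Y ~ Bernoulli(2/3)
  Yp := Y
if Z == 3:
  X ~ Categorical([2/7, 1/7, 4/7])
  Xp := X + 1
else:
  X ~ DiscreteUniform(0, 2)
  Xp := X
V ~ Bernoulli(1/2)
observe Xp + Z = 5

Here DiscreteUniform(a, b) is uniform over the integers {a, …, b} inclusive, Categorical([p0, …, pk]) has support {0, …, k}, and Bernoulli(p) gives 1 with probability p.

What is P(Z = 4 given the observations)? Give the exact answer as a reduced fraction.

P(Z = 4 | obs) = 7/10

Enumerate traces; 72 have nonzero weight after conditioning:
  (Z=3, U=1, W=0, Y=0, X=1, V=0) weight 1/1008
  (Z=3, U=1, W=0, Y=0, X=1, V=1) weight 1/1008
  (Z=3, U=1, W=0, Y=1, X=1, V=0) weight 1/504
  (Z=3, U=1, W=0, Y=1, X=1, V=1) weight 1/504
  (Z=3, U=1, W=1, Y=0, X=1, V=0) weight 1/2016
  (Z=3, U=1, W=1, Y=0, X=1, V=1) weight 1/2016
  (Z=3, U=1, W=1, Y=1, X=1, V=0) weight 1/2016
  (Z=3, U=1, W=1, Y=1, X=1, V=1) weight 1/2016
  (Z=4, U=1, W=0, Y=0, X=1, V=0) weight 1/432
  … 63 more
Group by Z:
  weight(Z=3) = 1/21
  weight(Z=4) = 1/9
Total weight = 1/21 + 1/9 = 10/63
P(Z=3 | obs) = 1/21 / 10/63 = 3/10
P(Z=4 | obs) = 1/9 / 10/63 = 7/10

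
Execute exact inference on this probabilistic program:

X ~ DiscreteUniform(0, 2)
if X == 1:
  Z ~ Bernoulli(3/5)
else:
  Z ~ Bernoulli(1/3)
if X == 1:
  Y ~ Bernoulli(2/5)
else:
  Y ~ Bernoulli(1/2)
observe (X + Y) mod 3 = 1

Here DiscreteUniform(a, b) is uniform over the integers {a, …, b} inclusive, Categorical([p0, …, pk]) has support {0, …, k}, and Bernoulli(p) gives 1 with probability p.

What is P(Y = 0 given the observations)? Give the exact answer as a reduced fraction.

P(Y = 0 | obs) = 6/11

Enumerate traces; 4 have nonzero weight after conditioning:
  (X=0, Z=0, Y=1) weight 1/9
  (X=0, Z=1, Y=1) weight 1/18
  (X=1, Z=0, Y=0) weight 2/25
  (X=1, Z=1, Y=0) weight 3/25
Group by Y:
  weight(Y=0) = 1/5
  weight(Y=1) = 1/6
Total weight = 1/5 + 1/6 = 11/30
P(Y=0 | obs) = 1/5 / 11/30 = 6/11
P(Y=1 | obs) = 1/6 / 11/30 = 5/11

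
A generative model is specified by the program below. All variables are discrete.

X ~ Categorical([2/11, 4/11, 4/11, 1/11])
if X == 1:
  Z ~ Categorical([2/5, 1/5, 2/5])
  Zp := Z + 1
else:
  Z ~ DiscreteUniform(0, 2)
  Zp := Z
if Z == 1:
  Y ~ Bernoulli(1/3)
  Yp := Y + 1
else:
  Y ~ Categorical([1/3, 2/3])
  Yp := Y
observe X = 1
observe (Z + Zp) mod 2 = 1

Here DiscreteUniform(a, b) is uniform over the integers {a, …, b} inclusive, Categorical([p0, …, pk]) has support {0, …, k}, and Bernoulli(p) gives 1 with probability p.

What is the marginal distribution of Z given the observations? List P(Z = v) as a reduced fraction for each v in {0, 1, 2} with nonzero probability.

P(Z=0) = 2/5, P(Z=1) = 1/5, P(Z=2) = 2/5

Enumerate traces; 6 have nonzero weight after conditioning:
  (X=1, Z=0, Y=0) weight 8/165
  (X=1, Z=0, Y=1) weight 16/165
  (X=1, Z=1, Y=0) weight 8/165
  (X=1, Z=1, Y=1) weight 4/165
  (X=1, Z=2, Y=0) weight 8/165
  (X=1, Z=2, Y=1) weight 16/165
Group by Z:
  weight(Z=0) = 8/55
  weight(Z=1) = 4/55
  weight(Z=2) = 8/55
Total weight = 8/55 + 4/55 + 8/55 = 4/11
P(Z=0 | obs) = 8/55 / 4/11 = 2/5
P(Z=1 | obs) = 4/55 / 4/11 = 1/5
P(Z=2 | obs) = 8/55 / 4/11 = 2/5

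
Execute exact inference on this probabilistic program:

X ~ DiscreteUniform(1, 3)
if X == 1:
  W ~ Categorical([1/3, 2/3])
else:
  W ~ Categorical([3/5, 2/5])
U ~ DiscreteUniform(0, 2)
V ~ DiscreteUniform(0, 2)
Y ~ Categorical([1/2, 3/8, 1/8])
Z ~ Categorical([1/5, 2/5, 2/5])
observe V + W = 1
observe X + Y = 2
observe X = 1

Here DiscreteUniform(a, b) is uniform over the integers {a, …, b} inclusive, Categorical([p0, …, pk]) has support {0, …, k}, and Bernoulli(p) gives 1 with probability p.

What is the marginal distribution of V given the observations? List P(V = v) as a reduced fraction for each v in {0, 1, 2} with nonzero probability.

Enumerate traces; 18 have nonzero weight after conditioning:
  (X=1, W=0, U=0, V=1, Y=1, Z=0) weight 1/1080
  (X=1, W=0, U=0, V=1, Y=1, Z=1) weight 1/540
  (X=1, W=0, U=0, V=1, Y=1, Z=2) weight 1/540
  (X=1, W=0, U=1, V=1, Y=1, Z=0) weight 1/1080
  (X=1, W=0, U=1, V=1, Y=1, Z=1) weight 1/540
  (X=1, W=0, U=1, V=1, Y=1, Z=2) weight 1/540
  (X=1, W=0, U=2, V=1, Y=1, Z=0) weight 1/1080
  (X=1, W=0, U=2, V=1, Y=1, Z=1) weight 1/540
  (X=1, W=1, U=0, V=0, Y=1, Z=0) weight 1/540
  … 9 more
Group by V:
  weight(V=0) = 1/36
  weight(V=1) = 1/72
Total weight = 1/36 + 1/72 = 1/24
P(V=0 | obs) = 1/36 / 1/24 = 2/3
P(V=1 | obs) = 1/72 / 1/24 = 1/3

P(V=0) = 2/3, P(V=1) = 1/3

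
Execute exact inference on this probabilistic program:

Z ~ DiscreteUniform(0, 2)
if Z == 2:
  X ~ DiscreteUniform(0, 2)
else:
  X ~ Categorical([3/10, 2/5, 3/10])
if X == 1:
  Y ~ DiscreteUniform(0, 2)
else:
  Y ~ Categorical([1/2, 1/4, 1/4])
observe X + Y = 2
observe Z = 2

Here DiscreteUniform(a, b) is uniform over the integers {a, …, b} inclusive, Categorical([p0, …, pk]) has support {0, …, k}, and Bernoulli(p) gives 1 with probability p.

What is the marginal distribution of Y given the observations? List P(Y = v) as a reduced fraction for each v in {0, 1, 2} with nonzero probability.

P(Y=0) = 6/13, P(Y=1) = 4/13, P(Y=2) = 3/13

Enumerate traces; 3 have nonzero weight after conditioning:
  (Z=2, X=0, Y=2) weight 1/36
  (Z=2, X=1, Y=1) weight 1/27
  (Z=2, X=2, Y=0) weight 1/18
Group by Y:
  weight(Y=0) = 1/18
  weight(Y=1) = 1/27
  weight(Y=2) = 1/36
Total weight = 1/18 + 1/27 + 1/36 = 13/108
P(Y=0 | obs) = 1/18 / 13/108 = 6/13
P(Y=1 | obs) = 1/27 / 13/108 = 4/13
P(Y=2 | obs) = 1/36 / 13/108 = 3/13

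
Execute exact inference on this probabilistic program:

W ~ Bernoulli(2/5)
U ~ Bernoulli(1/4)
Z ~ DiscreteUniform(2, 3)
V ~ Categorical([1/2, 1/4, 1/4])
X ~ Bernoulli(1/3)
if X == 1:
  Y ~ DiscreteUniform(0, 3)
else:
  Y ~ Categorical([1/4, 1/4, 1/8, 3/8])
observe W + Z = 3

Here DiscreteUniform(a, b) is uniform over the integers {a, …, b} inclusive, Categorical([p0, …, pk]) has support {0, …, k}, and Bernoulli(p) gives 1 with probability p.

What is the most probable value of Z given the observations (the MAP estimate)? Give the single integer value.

Enumerate traces; 96 have nonzero weight after conditioning:
  (W=0, U=0, Z=3, V=0, X=0, Y=0) weight 3/160
  (W=0, U=0, Z=3, V=0, X=0, Y=1) weight 3/160
  (W=0, U=0, Z=3, V=0, X=0, Y=2) weight 3/320
  (W=0, U=0, Z=3, V=0, X=0, Y=3) weight 9/320
  (W=0, U=0, Z=3, V=0, X=1, Y=0) weight 3/320
  (W=0, U=0, Z=3, V=0, X=1, Y=1) weight 3/320
  (W=0, U=0, Z=3, V=0, X=1, Y=2) weight 3/320
  (W=0, U=0, Z=3, V=0, X=1, Y=3) weight 3/320
  (W=1, U=0, Z=2, V=0, X=0, Y=0) weight 1/80
  … 87 more
Group by Z:
  weight(Z=2) = 1/5
  weight(Z=3) = 3/10
Total weight = 1/5 + 3/10 = 1/2
P(Z=2 | obs) = 1/5 / 1/2 = 2/5
P(Z=3 | obs) = 3/10 / 1/2 = 3/5
argmax = 3

argmax_v P(Z = v | obs) = 3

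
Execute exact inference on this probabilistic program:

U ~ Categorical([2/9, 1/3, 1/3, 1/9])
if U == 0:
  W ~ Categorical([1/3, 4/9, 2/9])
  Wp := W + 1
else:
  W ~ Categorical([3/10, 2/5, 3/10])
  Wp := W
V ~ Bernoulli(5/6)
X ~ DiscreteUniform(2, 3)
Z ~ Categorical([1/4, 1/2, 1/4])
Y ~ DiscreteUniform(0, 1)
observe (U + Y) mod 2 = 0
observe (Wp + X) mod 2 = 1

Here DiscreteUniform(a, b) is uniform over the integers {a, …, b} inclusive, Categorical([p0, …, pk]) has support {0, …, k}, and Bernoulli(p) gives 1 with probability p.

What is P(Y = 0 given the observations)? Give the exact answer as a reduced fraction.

P(Y = 0 | obs) = 5/9

Enumerate traces; 72 have nonzero weight after conditioning:
  (U=0, W=0, V=0, X=2, Z=0, Y=0) weight 1/1296
  (U=0, W=0, V=0, X=2, Z=1, Y=0) weight 1/648
  (U=0, W=0, V=0, X=2, Z=2, Y=0) weight 1/1296
  (U=0, W=0, V=1, X=2, Z=0, Y=0) weight 5/1296
  (U=0, W=0, V=1, X=2, Z=1, Y=0) weight 5/648
  (U=0, W=0, V=1, X=2, Z=2, Y=0) weight 5/1296
  (U=0, W=1, V=0, X=3, Z=0, Y=0) weight 1/972
  (U=0, W=1, V=0, X=3, Z=1, Y=0) weight 1/486
  (U=1, W=0, V=0, X=3, Z=0, Y=1) weight 1/960
  … 63 more
Group by Y:
  weight(Y=0) = 5/36
  weight(Y=1) = 1/9
Total weight = 5/36 + 1/9 = 1/4
P(Y=0 | obs) = 5/36 / 1/4 = 5/9
P(Y=1 | obs) = 1/9 / 1/4 = 4/9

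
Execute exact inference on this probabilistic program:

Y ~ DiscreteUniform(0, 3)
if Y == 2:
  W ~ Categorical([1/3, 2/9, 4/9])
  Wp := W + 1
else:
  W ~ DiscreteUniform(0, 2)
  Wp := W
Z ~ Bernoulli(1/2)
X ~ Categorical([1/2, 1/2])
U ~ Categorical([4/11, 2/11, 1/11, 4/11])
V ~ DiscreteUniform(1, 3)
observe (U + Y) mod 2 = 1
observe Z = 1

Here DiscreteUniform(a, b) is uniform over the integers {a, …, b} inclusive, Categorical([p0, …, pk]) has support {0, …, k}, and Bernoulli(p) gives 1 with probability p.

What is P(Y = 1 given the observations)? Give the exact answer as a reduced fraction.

Enumerate traces; 144 have nonzero weight after conditioning:
  (Y=0, W=0, Z=1, X=0, U=1, V=1) weight 1/792
  (Y=0, W=0, Z=1, X=0, U=1, V=2) weight 1/792
  (Y=0, W=0, Z=1, X=0, U=1, V=3) weight 1/792
  (Y=0, W=0, Z=1, X=0, U=3, V=1) weight 1/396
  (Y=0, W=0, Z=1, X=0, U=3, V=2) weight 1/396
  (Y=0, W=0, Z=1, X=0, U=3, V=3) weight 1/396
  (Y=0, W=0, Z=1, X=1, U=1, V=1) weight 1/792
  (Y=0, W=0, Z=1, X=1, U=1, V=2) weight 1/792
  (Y=1, W=0, Z=1, X=0, U=0, V=1) weight 1/396
  (Y=2, W=0, Z=1, X=0, U=1, V=1) weight 1/792
  … 134 more
Group by Y:
  weight(Y=0) = 3/44
  weight(Y=1) = 5/88
  weight(Y=2) = 3/44
  weight(Y=3) = 5/88
Total weight = 3/44 + 5/88 + 3/44 + 5/88 = 1/4
P(Y=0 | obs) = 3/44 / 1/4 = 3/11
P(Y=1 | obs) = 5/88 / 1/4 = 5/22
P(Y=2 | obs) = 3/44 / 1/4 = 3/11
P(Y=3 | obs) = 5/88 / 1/4 = 5/22

P(Y = 1 | obs) = 5/22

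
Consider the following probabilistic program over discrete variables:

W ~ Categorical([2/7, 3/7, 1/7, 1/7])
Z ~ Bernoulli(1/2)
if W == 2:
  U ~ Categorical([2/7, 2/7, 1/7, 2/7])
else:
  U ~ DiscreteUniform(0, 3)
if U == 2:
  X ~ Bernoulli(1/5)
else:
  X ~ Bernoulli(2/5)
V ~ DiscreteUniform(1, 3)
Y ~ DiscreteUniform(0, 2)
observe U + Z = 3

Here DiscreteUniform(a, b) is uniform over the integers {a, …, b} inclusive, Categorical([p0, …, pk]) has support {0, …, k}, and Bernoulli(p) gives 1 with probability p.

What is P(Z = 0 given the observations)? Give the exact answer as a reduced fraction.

Enumerate traces; 144 have nonzero weight after conditioning:
  (W=0, Z=0, U=3, X=0, V=1, Y=0) weight 1/420
  (W=0, Z=0, U=3, X=0, V=1, Y=1) weight 1/420
  (W=0, Z=0, U=3, X=0, V=1, Y=2) weight 1/420
  (W=0, Z=0, U=3, X=0, V=2, Y=0) weight 1/420
  (W=0, Z=0, U=3, X=0, V=2, Y=1) weight 1/420
  (W=0, Z=0, U=3, X=0, V=2, Y=2) weight 1/420
  (W=0, Z=0, U=3, X=0, V=3, Y=0) weight 1/420
  (W=0, Z=0, U=3, X=0, V=3, Y=1) weight 1/420
  (W=0, Z=1, U=2, X=0, V=1, Y=0) weight 1/315
  … 135 more
Group by Z:
  weight(Z=0) = 25/196
  weight(Z=1) = 23/196
Total weight = 25/196 + 23/196 = 12/49
P(Z=0 | obs) = 25/196 / 12/49 = 25/48
P(Z=1 | obs) = 23/196 / 12/49 = 23/48

P(Z = 0 | obs) = 25/48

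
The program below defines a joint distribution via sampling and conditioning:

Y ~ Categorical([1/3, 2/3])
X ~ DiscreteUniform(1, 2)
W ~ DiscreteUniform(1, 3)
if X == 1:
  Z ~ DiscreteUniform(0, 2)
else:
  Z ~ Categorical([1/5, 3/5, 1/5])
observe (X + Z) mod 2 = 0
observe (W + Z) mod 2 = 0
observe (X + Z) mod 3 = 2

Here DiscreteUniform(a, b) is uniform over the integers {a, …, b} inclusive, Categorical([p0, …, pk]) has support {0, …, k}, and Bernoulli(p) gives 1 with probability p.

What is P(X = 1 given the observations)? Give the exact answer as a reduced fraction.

Enumerate traces; 6 have nonzero weight after conditioning:
  (Y=0, X=1, W=1, Z=1) weight 1/54
  (Y=0, X=1, W=3, Z=1) weight 1/54
  (Y=0, X=2, W=2, Z=0) weight 1/90
  (Y=1, X=1, W=1, Z=1) weight 1/27
  (Y=1, X=1, W=3, Z=1) weight 1/27
  (Y=1, X=2, W=2, Z=0) weight 1/45
Group by X:
  weight(X=1) = 1/9
  weight(X=2) = 1/30
Total weight = 1/9 + 1/30 = 13/90
P(X=1 | obs) = 1/9 / 13/90 = 10/13
P(X=2 | obs) = 1/30 / 13/90 = 3/13

P(X = 1 | obs) = 10/13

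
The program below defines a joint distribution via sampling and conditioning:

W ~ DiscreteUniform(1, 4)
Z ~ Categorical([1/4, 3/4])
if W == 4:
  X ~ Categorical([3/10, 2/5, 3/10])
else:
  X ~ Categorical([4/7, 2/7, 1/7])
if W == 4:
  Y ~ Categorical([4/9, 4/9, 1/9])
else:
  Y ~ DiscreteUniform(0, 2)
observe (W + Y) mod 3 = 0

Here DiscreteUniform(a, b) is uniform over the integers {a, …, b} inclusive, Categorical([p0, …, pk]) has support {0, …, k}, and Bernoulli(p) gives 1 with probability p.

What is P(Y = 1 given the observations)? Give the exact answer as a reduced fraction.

Enumerate traces; 24 have nonzero weight after conditioning:
  (W=1, Z=0, X=0, Y=2) weight 1/84
  (W=1, Z=0, X=1, Y=2) weight 1/168
  (W=1, Z=0, X=2, Y=2) weight 1/336
  (W=1, Z=1, X=0, Y=2) weight 1/28
  (W=1, Z=1, X=1, Y=2) weight 1/56
  (W=1, Z=1, X=2, Y=2) weight 1/112
  (W=2, Z=0, X=0, Y=1) weight 1/84
  (W=2, Z=0, X=1, Y=1) weight 1/168
  (W=3, Z=0, X=0, Y=0) weight 1/84
  … 15 more
Group by Y:
  weight(Y=0) = 1/12
  weight(Y=1) = 1/12
  weight(Y=2) = 1/9
Total weight = 1/12 + 1/12 + 1/9 = 5/18
P(Y=0 | obs) = 1/12 / 5/18 = 3/10
P(Y=1 | obs) = 1/12 / 5/18 = 3/10
P(Y=2 | obs) = 1/9 / 5/18 = 2/5

P(Y = 1 | obs) = 3/10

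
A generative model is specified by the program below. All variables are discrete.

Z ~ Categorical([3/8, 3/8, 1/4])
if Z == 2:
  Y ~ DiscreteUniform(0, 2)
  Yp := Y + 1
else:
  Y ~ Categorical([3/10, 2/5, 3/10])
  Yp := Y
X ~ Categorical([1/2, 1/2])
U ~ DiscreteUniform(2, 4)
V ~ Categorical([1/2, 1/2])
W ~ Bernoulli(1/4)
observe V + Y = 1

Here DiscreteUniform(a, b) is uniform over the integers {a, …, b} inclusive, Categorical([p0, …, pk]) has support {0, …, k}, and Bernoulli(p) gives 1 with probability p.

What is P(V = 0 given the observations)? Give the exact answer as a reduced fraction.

Enumerate traces; 72 have nonzero weight after conditioning:
  (Z=0, Y=0, X=0, U=2, V=1, W=0) weight 9/1280
  (Z=0, Y=0, X=0, U=2, V=1, W=1) weight 3/1280
  (Z=0, Y=0, X=0, U=3, V=1, W=0) weight 9/1280
  (Z=0, Y=0, X=0, U=3, V=1, W=1) weight 3/1280
  (Z=0, Y=0, X=0, U=4, V=1, W=0) weight 9/1280
  (Z=0, Y=0, X=0, U=4, V=1, W=1) weight 3/1280
  (Z=0, Y=0, X=1, U=2, V=1, W=0) weight 9/1280
  (Z=0, Y=0, X=1, U=2, V=1, W=1) weight 3/1280
  (Z=0, Y=1, X=0, U=2, V=0, W=0) weight 3/320
  … 63 more
Group by V:
  weight(V=0) = 23/120
  weight(V=1) = 37/240
Total weight = 23/120 + 37/240 = 83/240
P(V=0 | obs) = 23/120 / 83/240 = 46/83
P(V=1 | obs) = 37/240 / 83/240 = 37/83

P(V = 0 | obs) = 46/83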